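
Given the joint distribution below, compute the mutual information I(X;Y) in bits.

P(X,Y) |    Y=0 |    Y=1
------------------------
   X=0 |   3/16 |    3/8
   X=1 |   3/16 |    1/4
0.0069 bits

Mutual information: I(X;Y) = H(X) + H(Y) - H(X,Y)

Marginals:
P(X) = (9/16, 7/16), H(X) = 0.9887 bits
P(Y) = (3/8, 5/8), H(Y) = 0.9544 bits

Joint entropy: H(X,Y) = 1.9363 bits

I(X;Y) = 0.9887 + 0.9544 - 1.9363 = 0.0069 bits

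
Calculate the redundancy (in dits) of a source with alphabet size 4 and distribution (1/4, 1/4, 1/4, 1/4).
0.0000 dits

Redundancy measures how far a source is from maximum entropy:
R = H_max - H(X)

Maximum entropy for 4 symbols: H_max = log_10(4) = 0.6021 dits
Actual entropy: H(X) = 0.6021 dits
Redundancy: R = 0.6021 - 0.6021 = 0.0000 dits

This redundancy represents potential for compression: the source could be compressed by 0.0000 dits per symbol.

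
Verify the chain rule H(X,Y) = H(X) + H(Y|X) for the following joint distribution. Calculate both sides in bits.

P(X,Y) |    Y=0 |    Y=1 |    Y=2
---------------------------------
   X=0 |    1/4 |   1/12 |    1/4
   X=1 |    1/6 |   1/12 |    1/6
H(X,Y) = 2.4591, H(X) = 0.9799, H(Y|X) = 1.4793 (all in bits)

Chain rule: H(X,Y) = H(X) + H(Y|X)

Left side — joint entropy directly:
H(X,Y) = -Σ p(x,y) log p(x,y) = 2.4591 bits

Right side — compute H(Y|X) from the conditional distributions:
P(X) = (7/12, 5/12), so H(X) = 0.9799 bits
H(Y|X) = Σ_x P(X=x) · H(Y|X=x):
  P(Y|X=0) = (3/7, 1/7, 3/7), H(Y|X=0) = 1.4488, weight P(X=0) = 7/12
  P(Y|X=1) = (2/5, 1/5, 2/5), H(Y|X=1) = 1.5219, weight P(X=1) = 5/12
H(Y|X) = 1.4793 bits

H(X) + H(Y|X) = 0.9799 + 1.4793 = 2.4591 bits

Both sides equal 2.4591 bits. ✓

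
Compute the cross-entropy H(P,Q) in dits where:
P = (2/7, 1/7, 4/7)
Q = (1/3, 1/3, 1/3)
0.4771 dits

Cross-entropy: H(P,Q) = -Σ p(x) log q(x)

Alternatively: H(P,Q) = H(P) + D_KL(P||Q)
H(P) = 0.4151 dits
D_KL(P||Q) = 0.0621 dits

H(P,Q) = 0.4151 + 0.0621 = 0.4771 dits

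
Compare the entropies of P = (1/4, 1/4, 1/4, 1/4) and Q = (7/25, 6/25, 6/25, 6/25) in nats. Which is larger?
P

Computing entropies in nats:
H(P) = 1.3863
H(Q) = 1.3840

Distribution P has higher entropy.

Intuition: The distribution closer to uniform (more spread out) has higher entropy.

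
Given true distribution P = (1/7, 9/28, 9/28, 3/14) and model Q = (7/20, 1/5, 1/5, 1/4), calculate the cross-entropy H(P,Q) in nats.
1.4817 nats

Cross-entropy: H(P,Q) = -Σ p(x) log q(x)

Alternatively: H(P,Q) = H(P) + D_KL(P||Q)
H(P) = 1.3377 nats
D_KL(P||Q) = 0.1440 nats

H(P,Q) = 1.3377 + 0.1440 = 1.4817 nats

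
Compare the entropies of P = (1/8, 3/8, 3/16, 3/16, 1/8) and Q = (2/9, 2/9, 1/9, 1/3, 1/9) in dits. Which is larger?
Q

Computing entropies in dits:
H(P) = 0.6581
H(Q) = 0.6614

Distribution Q has higher entropy.

Intuition: The distribution closer to uniform (more spread out) has higher entropy.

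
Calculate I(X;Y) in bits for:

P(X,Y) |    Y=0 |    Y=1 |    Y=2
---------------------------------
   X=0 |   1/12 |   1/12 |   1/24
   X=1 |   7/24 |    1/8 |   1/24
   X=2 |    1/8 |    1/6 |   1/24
0.0514 bits

Mutual information: I(X;Y) = H(X) + H(Y) - H(X,Y)

Marginals:
P(X) = (5/24, 11/24, 1/3), H(X) = 1.5157 bits
P(Y) = (1/2, 3/8, 1/8), H(Y) = 1.4056 bits

Joint entropy: H(X,Y) = 2.8699 bits

I(X;Y) = 1.5157 + 1.4056 - 2.8699 = 0.0514 bits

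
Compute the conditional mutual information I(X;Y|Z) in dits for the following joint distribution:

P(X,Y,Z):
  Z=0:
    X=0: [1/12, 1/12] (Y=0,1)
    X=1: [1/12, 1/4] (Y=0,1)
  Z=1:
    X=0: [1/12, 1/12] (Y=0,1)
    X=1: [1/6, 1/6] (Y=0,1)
0.0066 dits

Conditional mutual information: I(X;Y|Z) = H(X|Z) + H(Y|Z) - H(X,Y|Z)

H(Z) = 0.3010
H(X,Z) = 0.5775 → H(X|Z) = 0.2764
H(Y,Z) = 0.5898 → H(Y|Z) = 0.2887
H(X,Y,Z) = 0.8596 → H(X,Y|Z) = 0.5585

I(X;Y|Z) = 0.2764 + 0.2887 - 0.5585 = 0.0066 dits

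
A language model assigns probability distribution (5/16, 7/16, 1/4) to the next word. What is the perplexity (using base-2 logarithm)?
2.9204

Perplexity is 2^H (or exp(H) for natural log).

First, H = -Σ p log p = 1.5462 bits
Perplexity = 2^1.5462 = 2.9204

Interpretation: The model's uncertainty is equivalent to choosing uniformly among 2.9 options.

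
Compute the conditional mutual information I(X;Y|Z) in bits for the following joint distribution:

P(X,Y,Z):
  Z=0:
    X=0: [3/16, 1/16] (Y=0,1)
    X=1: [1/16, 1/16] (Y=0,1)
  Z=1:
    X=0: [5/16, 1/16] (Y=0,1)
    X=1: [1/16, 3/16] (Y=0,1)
0.1768 bits

Conditional mutual information: I(X;Y|Z) = H(X|Z) + H(Y|Z) - H(X,Y|Z)

H(Z) = 0.9544
H(X,Z) = 1.9056 → H(X|Z) = 0.9512
H(Y,Z) = 1.9056 → H(Y|Z) = 0.9512
H(X,Y,Z) = 2.6800 → H(X,Y|Z) = 1.7256

I(X;Y|Z) = 0.9512 + 0.9512 - 1.7256 = 0.1768 bits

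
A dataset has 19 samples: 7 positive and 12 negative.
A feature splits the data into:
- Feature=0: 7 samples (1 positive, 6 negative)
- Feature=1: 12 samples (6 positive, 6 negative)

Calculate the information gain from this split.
0.0999 bits

Information Gain = H(Y) - H(Y|Feature)

Before split:
P(positive) = 7/19 = 0.3684
H(Y) = 0.9495 bits

After split:
Feature=0: H = 0.5917 bits (weight = 7/19)
Feature=1: H = 1.0000 bits (weight = 12/19)
H(Y|Feature) = (7/19)×0.5917 + (12/19)×1.0000 = 0.8496 bits

Information Gain = 0.9495 - 0.8496 = 0.0999 bits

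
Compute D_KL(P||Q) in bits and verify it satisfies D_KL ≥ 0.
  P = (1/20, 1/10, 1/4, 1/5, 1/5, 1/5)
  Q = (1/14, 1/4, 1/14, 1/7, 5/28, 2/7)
0.3208 bits

KL divergence satisfies the Gibbs inequality: D_KL(P||Q) ≥ 0 for all distributions P, Q.

D_KL(P||Q) = Σ p(x) log(p(x)/q(x))
Term by term:
  x=0: 1/20 × log_2[(1/20)/(1/14)] = -0.0257
  x=1: 1/10 × log_2[(1/10)/(1/4)] = -0.1322
  x=2: 1/4 × log_2[(1/4)/(1/14)] = 0.4518
  x=3: 1/5 × log_2[(1/5)/(1/7)] = 0.0971
  x=4: 1/5 × log_2[(1/5)/(5/28)] = 0.0327
  x=5: 1/5 × log_2[(1/5)/(2/7)] = -0.1029
D_KL(P||Q) = 0.3208 bits

D_KL(P||Q) = 0.3208 ≥ 0 ✓

This non-negativity is a fundamental property: relative entropy cannot be negative because it measures how different Q is from P.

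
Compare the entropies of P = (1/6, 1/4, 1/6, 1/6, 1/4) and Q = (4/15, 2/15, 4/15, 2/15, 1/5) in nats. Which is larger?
P

Computing entropies in nats:
H(P) = 1.5890
H(Q) = 1.5641

Distribution P has higher entropy.

Intuition: The distribution closer to uniform (more spread out) has higher entropy.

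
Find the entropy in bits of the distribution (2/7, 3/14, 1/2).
1.4926 bits

Shannon entropy is H(X) = -Σ p(x) log p(x).

For P = (2/7, 3/14, 1/2):
H = -2/7 × log_2(2/7) -3/14 × log_2(3/14) -1/2 × log_2(1/2)
H = 1.4926 bits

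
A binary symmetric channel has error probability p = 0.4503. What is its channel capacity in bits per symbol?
0.0071 bits

For a binary symmetric channel (BSC) with error probability p:
Capacity C = 1 - H(p) bits per symbol

where H(p) = -p log₂(p) - (1-p) log₂(1-p) is the binary entropy function.

H(0.4503) = 0.9929 bits
C = 1 - 0.9929 = 0.0071 bits per symbol

This means we can reliably transmit up to 0.0071 bits of information per channel use.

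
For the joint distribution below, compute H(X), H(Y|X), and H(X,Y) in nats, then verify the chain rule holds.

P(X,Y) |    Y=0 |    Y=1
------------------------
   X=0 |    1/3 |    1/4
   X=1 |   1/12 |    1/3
H(X,Y) = 1.2861, H(X) = 0.6792, H(Y|X) = 0.6069 (all in nats)

Chain rule: H(X,Y) = H(X) + H(Y|X)

Left side — joint entropy directly:
H(X,Y) = -Σ p(x,y) log p(x,y) = 1.2861 nats

Right side — compute H(Y|X) from the conditional distributions:
P(X) = (7/12, 5/12), so H(X) = 0.6792 nats
H(Y|X) = Σ_x P(X=x) · H(Y|X=x):
  P(Y|X=0) = (4/7, 3/7), H(Y|X=0) = 0.6829, weight P(X=0) = 7/12
  P(Y|X=1) = (1/5, 4/5), H(Y|X=1) = 0.5004, weight P(X=1) = 5/12
H(Y|X) = 0.6069 nats

H(X) + H(Y|X) = 0.6792 + 0.6069 = 1.2861 nats

Both sides equal 1.2861 nats. ✓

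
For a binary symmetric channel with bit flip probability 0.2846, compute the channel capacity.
0.1384 bits

For a binary symmetric channel (BSC) with error probability p:
Capacity C = 1 - H(p) bits per symbol

where H(p) = -p log₂(p) - (1-p) log₂(1-p) is the binary entropy function.

H(0.2846) = 0.8616 bits
C = 1 - 0.8616 = 0.1384 bits per symbol

This means we can reliably transmit up to 0.1384 bits of information per channel use.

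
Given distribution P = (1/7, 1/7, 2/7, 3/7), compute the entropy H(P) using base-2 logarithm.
1.8424 bits

Shannon entropy is H(X) = -Σ p(x) log p(x).

For P = (1/7, 1/7, 2/7, 3/7):
H = -1/7 × log_2(1/7) -1/7 × log_2(1/7) -2/7 × log_2(2/7) -3/7 × log_2(3/7)
H = 1.8424 bits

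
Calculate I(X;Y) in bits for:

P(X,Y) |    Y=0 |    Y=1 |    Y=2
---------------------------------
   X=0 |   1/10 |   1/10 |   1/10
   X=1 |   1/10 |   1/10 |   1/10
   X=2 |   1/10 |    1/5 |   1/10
0.0200 bits

Mutual information: I(X;Y) = H(X) + H(Y) - H(X,Y)

Marginals:
P(X) = (3/10, 3/10, 2/5), H(X) = 1.5710 bits
P(Y) = (3/10, 2/5, 3/10), H(Y) = 1.5710 bits

Joint entropy: H(X,Y) = 3.1219 bits

I(X;Y) = 1.5710 + 1.5710 - 3.1219 = 0.0200 bits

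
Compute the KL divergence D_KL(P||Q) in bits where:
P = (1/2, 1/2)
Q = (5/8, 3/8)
0.0466 bits

KL divergence: D_KL(P||Q) = Σ p(x) log(p(x)/q(x))

Computing term by term:
  x=0: 1/2 × log_2[(1/2)/(5/8)] = 1/2 × -0.3219 = -0.1610
  x=1: 1/2 × log_2[(1/2)/(3/8)] = 1/2 × 0.4150 = 0.2075

D_KL(P||Q) = 0.0466 bits

Note: KL divergence is always non-negative and equals 0 iff P = Q.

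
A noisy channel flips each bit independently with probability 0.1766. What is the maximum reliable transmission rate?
0.3274 bits

For a binary symmetric channel (BSC) with error probability p:
Capacity C = 1 - H(p) bits per symbol

where H(p) = -p log₂(p) - (1-p) log₂(1-p) is the binary entropy function.

H(0.1766) = 0.6726 bits
C = 1 - 0.6726 = 0.3274 bits per symbol

This means we can reliably transmit up to 0.3274 bits of information per channel use.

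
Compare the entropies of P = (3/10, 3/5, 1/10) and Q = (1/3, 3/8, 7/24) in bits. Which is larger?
Q

Computing entropies in bits:
H(P) = 1.2955
H(Q) = 1.5774

Distribution Q has higher entropy.

Intuition: The distribution closer to uniform (more spread out) has higher entropy.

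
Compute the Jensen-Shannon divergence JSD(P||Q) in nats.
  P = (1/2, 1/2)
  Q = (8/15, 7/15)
0.0006 nats

Jensen-Shannon divergence is:
JSD(P||Q) = 0.5 × D_KL(P||M) + 0.5 × D_KL(Q||M)
where M = 0.5 × (P + Q) is the mixture distribution.

M = 0.5 × (1/2, 1/2) + 0.5 × (8/15, 7/15) = (0.516667, 0.483333)

D_KL(P||M) = 0.0006 nats
D_KL(Q||M) = 0.0006 nats

JSD(P||Q) = 0.5 × 0.0006 + 0.5 × 0.0006 = 0.0006 nats

Unlike KL divergence, JSD is symmetric and bounded: 0 ≤ JSD ≤ log(2).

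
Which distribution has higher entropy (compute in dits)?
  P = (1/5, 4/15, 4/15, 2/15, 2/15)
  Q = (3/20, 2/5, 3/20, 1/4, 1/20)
P

Computing entropies in dits:
H(P) = 0.6793
H(Q) = 0.6219

Distribution P has higher entropy.

Intuition: The distribution closer to uniform (more spread out) has higher entropy.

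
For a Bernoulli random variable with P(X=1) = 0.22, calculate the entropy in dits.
0.2288 dits

The binary entropy function is:
H(p) = -p log(p) - (1-p) log(1-p)

H(0.22) = -0.22 × log_10(0.22) - 0.78 × log_10(0.78)
H(0.22) = 0.2288 dits

Note: Binary entropy is maximized at p=0.5 (H=1 bit) and minimized at p=0 or p=1 (H=0).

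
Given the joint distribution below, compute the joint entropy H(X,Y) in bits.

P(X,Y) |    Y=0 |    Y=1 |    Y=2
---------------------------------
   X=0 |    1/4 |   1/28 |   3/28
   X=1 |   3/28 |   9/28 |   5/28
2.3323 bits

Joint entropy is H(X,Y) = -Σ_{x,y} p(x,y) log p(x,y).

Summing over all non-zero entries:
H(X,Y) = -[1/4·log_2(1/4) + 1/28·log_2(1/28) + 3/28·log_2(3/28) + 3/28·log_2(3/28) + 9/28·log_2(9/28) + 5/28·log_2(5/28)]
H(X,Y) = 2.3323 bits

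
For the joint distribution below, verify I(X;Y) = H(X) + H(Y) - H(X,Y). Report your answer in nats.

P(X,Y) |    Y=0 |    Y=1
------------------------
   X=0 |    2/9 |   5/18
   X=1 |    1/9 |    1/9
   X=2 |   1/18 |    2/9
I(X;Y) = 0.0317 nats

Mutual information has multiple equivalent forms:
- I(X;Y) = H(X) - H(X|Y)
- I(X;Y) = H(Y) - H(Y|X)
- I(X;Y) = H(X) + H(Y) - H(X,Y)

Computing all quantities:
H(X) = 1.0366, H(Y) = 0.6682, H(X,Y) = 1.6731
H(X|Y) = 1.0049, H(Y|X) = 0.6365

Verification:
H(X) - H(X|Y) = 1.0366 - 1.0049 = 0.0317
H(Y) - H(Y|X) = 0.6682 - 0.6365 = 0.0317
H(X) + H(Y) - H(X,Y) = 1.0366 + 0.6682 - 1.6731 = 0.0317

All forms give I(X;Y) = 0.0317 nats. ✓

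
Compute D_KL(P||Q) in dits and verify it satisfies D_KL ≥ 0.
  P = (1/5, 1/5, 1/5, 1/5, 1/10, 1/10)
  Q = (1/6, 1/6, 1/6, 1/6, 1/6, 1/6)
0.0190 dits

KL divergence satisfies the Gibbs inequality: D_KL(P||Q) ≥ 0 for all distributions P, Q.

D_KL(P||Q) = Σ p(x) log(p(x)/q(x))
Term by term:
  x=0: 1/5 × log_10[(1/5)/(1/6)] = 0.0158
  x=1: 1/5 × log_10[(1/5)/(1/6)] = 0.0158
  x=2: 1/5 × log_10[(1/5)/(1/6)] = 0.0158
  x=3: 1/5 × log_10[(1/5)/(1/6)] = 0.0158
  x=4: 1/10 × log_10[(1/10)/(1/6)] = -0.0222
  x=5: 1/10 × log_10[(1/10)/(1/6)] = -0.0222
D_KL(P||Q) = 0.0190 dits

D_KL(P||Q) = 0.0190 ≥ 0 ✓

This non-negativity is a fundamental property: relative entropy cannot be negative because it measures how different Q is from P.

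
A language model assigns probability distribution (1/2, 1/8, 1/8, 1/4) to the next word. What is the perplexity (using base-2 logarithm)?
3.3636

Perplexity is 2^H (or exp(H) for natural log).

First, H = -Σ p log p = 1.7500 bits
Perplexity = 2^1.7500 = 3.3636

Interpretation: The model's uncertainty is equivalent to choosing uniformly among 3.4 options.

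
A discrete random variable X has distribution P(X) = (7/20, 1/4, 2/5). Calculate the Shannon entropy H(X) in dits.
0.4693 dits

Shannon entropy is H(X) = -Σ p(x) log p(x).

For P = (7/20, 1/4, 2/5):
H = -7/20 × log_10(7/20) -1/4 × log_10(1/4) -2/5 × log_10(2/5)
H = 0.4693 dits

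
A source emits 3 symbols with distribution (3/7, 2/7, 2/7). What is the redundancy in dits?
0.0085 dits

Redundancy measures how far a source is from maximum entropy:
R = H_max - H(X)

Maximum entropy for 3 symbols: H_max = log_10(3) = 0.4771 dits
Actual entropy: H(X) = 0.4686 dits
Redundancy: R = 0.4771 - 0.4686 = 0.0085 dits

This redundancy represents potential for compression: the source could be compressed by 0.0085 dits per symbol.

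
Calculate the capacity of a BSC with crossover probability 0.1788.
0.3226 bits

For a binary symmetric channel (BSC) with error probability p:
Capacity C = 1 - H(p) bits per symbol

where H(p) = -p log₂(p) - (1-p) log₂(1-p) is the binary entropy function.

H(0.1788) = 0.6774 bits
C = 1 - 0.6774 = 0.3226 bits per symbol

This means we can reliably transmit up to 0.3226 bits of information per channel use.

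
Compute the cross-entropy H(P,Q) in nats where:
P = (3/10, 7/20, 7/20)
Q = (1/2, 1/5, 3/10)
1.1926 nats

Cross-entropy: H(P,Q) = -Σ p(x) log q(x)

Alternatively: H(P,Q) = H(P) + D_KL(P||Q)
H(P) = 1.0961 nats
D_KL(P||Q) = 0.0966 nats

H(P,Q) = 1.0961 + 0.0966 = 1.1926 nats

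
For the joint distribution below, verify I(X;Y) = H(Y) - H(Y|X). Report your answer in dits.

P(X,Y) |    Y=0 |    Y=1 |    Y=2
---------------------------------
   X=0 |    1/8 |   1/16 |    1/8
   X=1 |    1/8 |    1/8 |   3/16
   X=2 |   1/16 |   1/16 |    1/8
I(X;Y) = 0.0044 dits

Mutual information has multiple equivalent forms:
- I(X;Y) = H(X) - H(X|Y)
- I(X;Y) = H(Y) - H(Y|X)
- I(X;Y) = H(X) + H(Y) - H(X,Y)

Computing all quantities:
H(X) = 0.4654, H(Y) = 0.4654, H(X,Y) = 0.9265
H(X|Y) = 0.4611, H(Y|X) = 0.4611

Verification:
H(X) - H(X|Y) = 0.4654 - 0.4611 = 0.0044
H(Y) - H(Y|X) = 0.4654 - 0.4611 = 0.0044
H(X) + H(Y) - H(X,Y) = 0.4654 + 0.4654 - 0.9265 = 0.0044

All forms give I(X;Y) = 0.0044 dits. ✓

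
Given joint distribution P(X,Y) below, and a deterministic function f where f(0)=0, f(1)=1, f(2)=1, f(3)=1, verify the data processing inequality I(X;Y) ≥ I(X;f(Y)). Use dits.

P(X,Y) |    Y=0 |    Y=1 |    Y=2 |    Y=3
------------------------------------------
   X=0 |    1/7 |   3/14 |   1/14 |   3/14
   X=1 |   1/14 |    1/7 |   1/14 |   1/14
I(X;Y) = 0.0066, I(X;f(Y)) = 0.0001, inequality holds: 0.0066 ≥ 0.0001

Data Processing Inequality: For any Markov chain X → Y → Z, we have I(X;Y) ≥ I(X;Z).

Here Z = f(Y) is a deterministic function of Y, forming X → Y → Z.

Original I(X;Y) = 0.0066 dits

After applying f:
P(X,Z) where Z=f(Y):
- P(X,Z=0) = P(X,Y=0)
- P(X,Z=1) = P(X,Y=1) + P(X,Y=2) + P(X,Y=3)

I(X;Z) = I(X;f(Y)) = 0.0001 dits

Verification: 0.0066 ≥ 0.0001 ✓

Information cannot be created by processing; the function f can only lose information about X.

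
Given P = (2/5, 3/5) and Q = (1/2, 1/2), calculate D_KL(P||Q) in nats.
0.0201 nats

KL divergence: D_KL(P||Q) = Σ p(x) log(p(x)/q(x))

Computing term by term:
  x=0: 2/5 × log_e[(2/5)/(1/2)] = 2/5 × -0.2231 = -0.0893
  x=1: 3/5 × log_e[(3/5)/(1/2)] = 3/5 × 0.1823 = 0.1094

D_KL(P||Q) = 0.0201 nats

Note: KL divergence is always non-negative and equals 0 iff P = Q.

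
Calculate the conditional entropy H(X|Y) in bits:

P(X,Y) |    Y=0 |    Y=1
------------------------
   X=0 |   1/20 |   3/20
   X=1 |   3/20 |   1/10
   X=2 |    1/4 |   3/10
1.3977 bits

Using the chain rule: H(X|Y) = H(X,Y) - H(Y)

First, compute H(X,Y) = 2.3905 bits

Marginal P(Y) = (9/20, 11/20)
H(Y) = 0.9928 bits

H(X|Y) = H(X,Y) - H(Y) = 2.3905 - 0.9928 = 1.3977 bits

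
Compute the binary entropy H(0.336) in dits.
0.2772 dits

The binary entropy function is:
H(p) = -p log(p) - (1-p) log(1-p)

H(0.336) = -0.336 × log_10(0.336) - 0.664 × log_10(0.664)
H(0.336) = 0.2772 dits

Note: Binary entropy is maximized at p=0.5 (H=1 bit) and minimized at p=0 or p=1 (H=0).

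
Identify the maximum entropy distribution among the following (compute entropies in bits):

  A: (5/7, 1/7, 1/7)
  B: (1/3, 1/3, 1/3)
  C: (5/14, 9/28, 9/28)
B

For a discrete distribution over n outcomes, entropy is maximized by the uniform distribution.

Computing entropies:
H(A) = 1.1488 bits
H(B) = 1.5850 bits
H(C) = 1.5831 bits

The uniform distribution (where all probabilities equal 1/3) achieves the maximum entropy of log_2(3) = 1.5850 bits.

Distribution B has the highest entropy.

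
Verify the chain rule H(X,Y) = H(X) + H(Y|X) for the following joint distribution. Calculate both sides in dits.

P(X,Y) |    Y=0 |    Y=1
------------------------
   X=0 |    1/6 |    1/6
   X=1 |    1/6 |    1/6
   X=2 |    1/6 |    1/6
H(X,Y) = 0.7782, H(X) = 0.4771, H(Y|X) = 0.3010 (all in dits)

Chain rule: H(X,Y) = H(X) + H(Y|X)

Left side — joint entropy directly:
H(X,Y) = -Σ p(x,y) log p(x,y) = 0.7782 dits

Right side — compute H(Y|X) from the conditional distributions:
P(X) = (1/3, 1/3, 1/3), so H(X) = 0.4771 dits
H(Y|X) = Σ_x P(X=x) · H(Y|X=x):
  P(Y|X=0) = (1/2, 1/2), H(Y|X=0) = 0.3010, weight P(X=0) = 1/3
  P(Y|X=1) = (1/2, 1/2), H(Y|X=1) = 0.3010, weight P(X=1) = 1/3
  P(Y|X=2) = (1/2, 1/2), H(Y|X=2) = 0.3010, weight P(X=2) = 1/3
H(Y|X) = 0.3010 dits

H(X) + H(Y|X) = 0.4771 + 0.3010 = 0.7782 dits

Both sides equal 0.7782 dits. ✓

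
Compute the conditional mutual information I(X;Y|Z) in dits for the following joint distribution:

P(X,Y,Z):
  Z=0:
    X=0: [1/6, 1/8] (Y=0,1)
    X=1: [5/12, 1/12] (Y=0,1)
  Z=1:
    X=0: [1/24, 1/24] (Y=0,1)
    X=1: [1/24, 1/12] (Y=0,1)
0.0151 dits

Conditional mutual information: I(X;Y|Z) = H(X|Z) + H(Y|Z) - H(X,Y|Z)

H(Z) = 0.2222
H(X,Z) = 0.5094 → H(X|Z) = 0.2872
H(Y,Z) = 0.4813 → H(Y|Z) = 0.2590
H(X,Y,Z) = 0.7534 → H(X,Y|Z) = 0.5311

I(X;Y|Z) = 0.2872 + 0.2590 - 0.5311 = 0.0151 dits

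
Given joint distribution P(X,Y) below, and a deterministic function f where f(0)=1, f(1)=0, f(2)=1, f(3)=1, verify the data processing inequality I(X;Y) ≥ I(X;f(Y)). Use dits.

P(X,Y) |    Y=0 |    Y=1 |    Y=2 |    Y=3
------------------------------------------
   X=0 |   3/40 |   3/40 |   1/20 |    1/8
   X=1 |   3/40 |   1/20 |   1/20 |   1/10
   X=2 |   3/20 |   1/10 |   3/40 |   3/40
I(X;Y) = 0.0105, I(X;f(Y)) = 0.0010, inequality holds: 0.0105 ≥ 0.0010

Data Processing Inequality: For any Markov chain X → Y → Z, we have I(X;Y) ≥ I(X;Z).

Here Z = f(Y) is a deterministic function of Y, forming X → Y → Z.

Original I(X;Y) = 0.0105 dits

After applying f:
P(X,Z) where Z=f(Y):
- P(X,Z=0) = P(X,Y=1)
- P(X,Z=1) = P(X,Y=0) + P(X,Y=2) + P(X,Y=3)

I(X;Z) = I(X;f(Y)) = 0.0010 dits

Verification: 0.0105 ≥ 0.0010 ✓

Information cannot be created by processing; the function f can only lose information about X.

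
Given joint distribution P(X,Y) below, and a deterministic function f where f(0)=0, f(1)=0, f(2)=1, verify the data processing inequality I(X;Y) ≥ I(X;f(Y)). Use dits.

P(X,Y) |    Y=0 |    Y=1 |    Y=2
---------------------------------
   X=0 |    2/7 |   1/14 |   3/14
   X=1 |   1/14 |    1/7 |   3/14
I(X;Y) = 0.0307, I(X;f(Y)) = 0.0034, inequality holds: 0.0307 ≥ 0.0034

Data Processing Inequality: For any Markov chain X → Y → Z, we have I(X;Y) ≥ I(X;Z).

Here Z = f(Y) is a deterministic function of Y, forming X → Y → Z.

Original I(X;Y) = 0.0307 dits

After applying f:
P(X,Z) where Z=f(Y):
- P(X,Z=0) = P(X,Y=0) + P(X,Y=1)
- P(X,Z=1) = P(X,Y=2)

I(X;Z) = I(X;f(Y)) = 0.0034 dits

Verification: 0.0307 ≥ 0.0034 ✓

Information cannot be created by processing; the function f can only lose information about X.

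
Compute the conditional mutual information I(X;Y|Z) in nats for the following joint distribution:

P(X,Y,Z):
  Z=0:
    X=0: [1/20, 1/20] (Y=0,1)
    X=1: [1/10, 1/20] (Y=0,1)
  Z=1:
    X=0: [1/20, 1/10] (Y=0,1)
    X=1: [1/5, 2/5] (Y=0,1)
0.0035 nats

Conditional mutual information: I(X;Y|Z) = H(X|Z) + H(Y|Z) - H(X,Y|Z)

H(Z) = 0.5623
H(X,Z) = 1.1059 → H(X|Z) = 0.5436
H(Y,Z) = 1.2080 → H(Y|Z) = 0.6456
H(X,Y,Z) = 1.7481 → H(X,Y|Z) = 1.1857

I(X;Y|Z) = 0.5436 + 0.6456 - 1.1857 = 0.0035 nats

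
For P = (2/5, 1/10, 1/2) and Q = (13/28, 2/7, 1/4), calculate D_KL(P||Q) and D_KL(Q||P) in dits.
D_KL(P||Q) = 0.0790, D_KL(Q||P) = 0.0851

KL divergence is not symmetric: D_KL(P||Q) ≠ D_KL(Q||P) in general.

D_KL(P||Q) = 0.0790 dits
D_KL(Q||P) = 0.0851 dits

No, they are not equal!

This asymmetry is why KL divergence is not a true distance metric.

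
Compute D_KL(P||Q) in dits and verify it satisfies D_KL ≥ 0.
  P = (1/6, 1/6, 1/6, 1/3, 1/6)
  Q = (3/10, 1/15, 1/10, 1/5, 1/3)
0.0845 dits

KL divergence satisfies the Gibbs inequality: D_KL(P||Q) ≥ 0 for all distributions P, Q.

D_KL(P||Q) = Σ p(x) log(p(x)/q(x))
Term by term:
  x=0: 1/6 × log_10[(1/6)/(3/10)] = -0.0425
  x=1: 1/6 × log_10[(1/6)/(1/15)] = 0.0663
  x=2: 1/6 × log_10[(1/6)/(1/10)] = 0.0370
  x=3: 1/3 × log_10[(1/3)/(1/5)] = 0.0739
  x=4: 1/6 × log_10[(1/6)/(1/3)] = -0.0502
D_KL(P||Q) = 0.0845 dits

D_KL(P||Q) = 0.0845 ≥ 0 ✓

This non-negativity is a fundamental property: relative entropy cannot be negative because it measures how different Q is from P.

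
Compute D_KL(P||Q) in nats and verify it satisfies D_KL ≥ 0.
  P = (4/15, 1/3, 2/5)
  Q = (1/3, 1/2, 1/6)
0.1555 nats

KL divergence satisfies the Gibbs inequality: D_KL(P||Q) ≥ 0 for all distributions P, Q.

D_KL(P||Q) = Σ p(x) log(p(x)/q(x))
Term by term:
  x=0: 4/15 × log_e[(4/15)/(1/3)] = -0.0595
  x=1: 1/3 × log_e[(1/3)/(1/2)] = -0.1352
  x=2: 2/5 × log_e[(2/5)/(1/6)] = 0.3502
D_KL(P||Q) = 0.1555 nats

D_KL(P||Q) = 0.1555 ≥ 0 ✓

This non-negativity is a fundamental property: relative entropy cannot be negative because it measures how different Q is from P.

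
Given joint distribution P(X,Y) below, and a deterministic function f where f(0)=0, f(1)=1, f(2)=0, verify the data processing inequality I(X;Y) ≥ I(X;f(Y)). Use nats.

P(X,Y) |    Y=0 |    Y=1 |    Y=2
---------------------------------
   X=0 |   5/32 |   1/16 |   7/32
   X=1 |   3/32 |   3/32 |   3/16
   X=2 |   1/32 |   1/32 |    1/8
I(X;Y) = 0.0200, I(X;f(Y)) = 0.0078, inequality holds: 0.0200 ≥ 0.0078

Data Processing Inequality: For any Markov chain X → Y → Z, we have I(X;Y) ≥ I(X;Z).

Here Z = f(Y) is a deterministic function of Y, forming X → Y → Z.

Original I(X;Y) = 0.0200 nats

After applying f:
P(X,Z) where Z=f(Y):
- P(X,Z=0) = P(X,Y=0) + P(X,Y=2)
- P(X,Z=1) = P(X,Y=1)

I(X;Z) = I(X;f(Y)) = 0.0078 nats

Verification: 0.0200 ≥ 0.0078 ✓

Information cannot be created by processing; the function f can only lose information about X.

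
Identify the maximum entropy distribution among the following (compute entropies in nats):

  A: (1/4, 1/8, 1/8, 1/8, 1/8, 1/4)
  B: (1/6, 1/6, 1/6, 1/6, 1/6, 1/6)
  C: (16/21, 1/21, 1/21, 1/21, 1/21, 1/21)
B

For a discrete distribution over n outcomes, entropy is maximized by the uniform distribution.

Computing entropies:
H(A) = 1.7329 nats
H(B) = 1.7918 nats
H(C) = 0.9321 nats

The uniform distribution (where all probabilities equal 1/6) achieves the maximum entropy of log_e(6) = 1.7918 nats.

Distribution B has the highest entropy.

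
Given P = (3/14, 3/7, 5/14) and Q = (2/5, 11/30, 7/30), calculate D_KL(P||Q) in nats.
0.0851 nats

KL divergence: D_KL(P||Q) = Σ p(x) log(p(x)/q(x))

Computing term by term:
  x=0: 3/14 × log_e[(3/14)/(2/5)] = 3/14 × -0.6242 = -0.1337
  x=1: 3/7 × log_e[(3/7)/(11/30)] = 3/7 × 0.1560 = 0.0669
  x=2: 5/14 × log_e[(5/14)/(7/30)] = 5/14 × 0.4257 = 0.1520

D_KL(P||Q) = 0.0851 nats

Note: KL divergence is always non-negative and equals 0 iff P = Q.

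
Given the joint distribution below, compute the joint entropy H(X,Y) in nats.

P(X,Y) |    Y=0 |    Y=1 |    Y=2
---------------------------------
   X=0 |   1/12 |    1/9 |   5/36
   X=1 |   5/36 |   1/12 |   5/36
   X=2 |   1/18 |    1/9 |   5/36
2.1597 nats

Joint entropy is H(X,Y) = -Σ_{x,y} p(x,y) log p(x,y).

Summing over all non-zero entries:
H(X,Y) = -[1/12·log_e(1/12) + 1/9·log_e(1/9) + 5/36·log_e(5/36) + 5/36·log_e(5/36) + 1/12·log_e(1/12) + 5/36·log_e(5/36) + 1/18·log_e(1/18) + 1/9·log_e(1/9) + 5/36·log_e(5/36)]
H(X,Y) = 2.1597 nats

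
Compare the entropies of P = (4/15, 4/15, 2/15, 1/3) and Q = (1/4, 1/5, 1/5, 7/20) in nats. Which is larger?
Q

Computing entropies in nats:
H(P) = 1.3398
H(Q) = 1.3578

Distribution Q has higher entropy.

Intuition: The distribution closer to uniform (more spread out) has higher entropy.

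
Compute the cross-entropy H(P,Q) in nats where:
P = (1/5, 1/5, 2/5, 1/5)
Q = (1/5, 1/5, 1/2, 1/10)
1.3816 nats

Cross-entropy: H(P,Q) = -Σ p(x) log q(x)

Alternatively: H(P,Q) = H(P) + D_KL(P||Q)
H(P) = 1.3322 nats
D_KL(P||Q) = 0.0494 nats

H(P,Q) = 1.3322 + 0.0494 = 1.3816 nats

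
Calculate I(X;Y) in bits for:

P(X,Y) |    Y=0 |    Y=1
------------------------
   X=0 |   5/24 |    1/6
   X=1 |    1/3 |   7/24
0.0003 bits

Mutual information: I(X;Y) = H(X) + H(Y) - H(X,Y)

Marginals:
P(X) = (3/8, 5/8), H(X) = 0.9544 bits
P(Y) = (13/24, 11/24), H(Y) = 0.9950 bits

Joint entropy: H(X,Y) = 1.9491 bits

I(X;Y) = 0.9544 + 0.9950 - 1.9491 = 0.0003 bits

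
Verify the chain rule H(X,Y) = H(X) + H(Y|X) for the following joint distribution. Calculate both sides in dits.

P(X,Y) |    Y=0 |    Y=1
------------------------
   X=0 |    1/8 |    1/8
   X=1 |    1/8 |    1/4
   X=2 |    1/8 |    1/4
H(X,Y) = 0.7526, H(X) = 0.4700, H(Y|X) = 0.2826 (all in dits)

Chain rule: H(X,Y) = H(X) + H(Y|X)

Left side — joint entropy directly:
H(X,Y) = -Σ p(x,y) log p(x,y) = 0.7526 dits

Right side — compute H(Y|X) from the conditional distributions:
P(X) = (1/4, 3/8, 3/8), so H(X) = 0.4700 dits
H(Y|X) = Σ_x P(X=x) · H(Y|X=x):
  P(Y|X=0) = (1/2, 1/2), H(Y|X=0) = 0.3010, weight P(X=0) = 1/4
  P(Y|X=1) = (1/3, 2/3), H(Y|X=1) = 0.2764, weight P(X=1) = 3/8
  P(Y|X=2) = (1/3, 2/3), H(Y|X=2) = 0.2764, weight P(X=2) = 3/8
H(Y|X) = 0.2826 dits

H(X) + H(Y|X) = 0.4700 + 0.2826 = 0.7526 dits

Both sides equal 0.7526 dits. ✓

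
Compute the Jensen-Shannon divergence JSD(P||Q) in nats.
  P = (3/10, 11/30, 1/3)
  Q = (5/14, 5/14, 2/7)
0.0022 nats

Jensen-Shannon divergence is:
JSD(P||Q) = 0.5 × D_KL(P||M) + 0.5 × D_KL(Q||M)
where M = 0.5 × (P + Q) is the mixture distribution.

M = 0.5 × (3/10, 11/30, 1/3) + 0.5 × (5/14, 5/14, 2/7) = (0.328571, 0.361905, 0.309524)

D_KL(P||M) = 0.0022 nats
D_KL(Q||M) = 0.0022 nats

JSD(P||Q) = 0.5 × 0.0022 + 0.5 × 0.0022 = 0.0022 nats

Unlike KL divergence, JSD is symmetric and bounded: 0 ≤ JSD ≤ log(2).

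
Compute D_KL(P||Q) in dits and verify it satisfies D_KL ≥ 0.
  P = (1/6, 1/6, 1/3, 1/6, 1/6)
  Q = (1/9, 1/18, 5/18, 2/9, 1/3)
0.0643 dits

KL divergence satisfies the Gibbs inequality: D_KL(P||Q) ≥ 0 for all distributions P, Q.

D_KL(P||Q) = Σ p(x) log(p(x)/q(x))
Term by term:
  x=0: 1/6 × log_10[(1/6)/(1/9)] = 0.0293
  x=1: 1/6 × log_10[(1/6)/(1/18)] = 0.0795
  x=2: 1/3 × log_10[(1/3)/(5/18)] = 0.0264
  x=3: 1/6 × log_10[(1/6)/(2/9)] = -0.0208
  x=4: 1/6 × log_10[(1/6)/(1/3)] = -0.0502
D_KL(P||Q) = 0.0643 dits

D_KL(P||Q) = 0.0643 ≥ 0 ✓

This non-negativity is a fundamental property: relative entropy cannot be negative because it measures how different Q is from P.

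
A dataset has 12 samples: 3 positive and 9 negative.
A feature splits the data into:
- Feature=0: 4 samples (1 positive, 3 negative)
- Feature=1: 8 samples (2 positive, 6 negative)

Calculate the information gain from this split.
0.0000 bits

Information Gain = H(Y) - H(Y|Feature)

Before split:
P(positive) = 3/12 = 0.2500
H(Y) = 0.8113 bits

After split:
Feature=0: H = 0.8113 bits (weight = 4/12)
Feature=1: H = 0.8113 bits (weight = 8/12)
H(Y|Feature) = (4/12)×0.8113 + (8/12)×0.8113 = 0.8113 bits

Information Gain = 0.8113 - 0.8113 = 0.0000 bits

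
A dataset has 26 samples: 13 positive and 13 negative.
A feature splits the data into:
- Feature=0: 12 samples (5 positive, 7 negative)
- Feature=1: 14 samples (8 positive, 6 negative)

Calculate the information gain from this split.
0.0172 bits

Information Gain = H(Y) - H(Y|Feature)

Before split:
P(positive) = 13/26 = 0.5000
H(Y) = 1.0000 bits

After split:
Feature=0: H = 0.9799 bits (weight = 12/26)
Feature=1: H = 0.9852 bits (weight = 14/26)
H(Y|Feature) = (12/26)×0.9799 + (14/26)×0.9852 = 0.9828 bits

Information Gain = 1.0000 - 0.9828 = 0.0172 bits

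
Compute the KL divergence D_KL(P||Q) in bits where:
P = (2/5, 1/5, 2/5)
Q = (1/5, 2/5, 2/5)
0.2000 bits

KL divergence: D_KL(P||Q) = Σ p(x) log(p(x)/q(x))

Computing term by term:
  x=0: 2/5 × log_2[(2/5)/(1/5)] = 2/5 × 1.0000 = 0.4000
  x=1: 1/5 × log_2[(1/5)/(2/5)] = 1/5 × -1.0000 = -0.2000
  x=2: 2/5 × log_2[(2/5)/(2/5)] = 2/5 × 0.0000 = 0.0000

D_KL(P||Q) = 0.2000 bits

Note: KL divergence is always non-negative and equals 0 iff P = Q.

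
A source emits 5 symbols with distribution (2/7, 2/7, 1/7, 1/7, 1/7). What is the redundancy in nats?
0.0596 nats

Redundancy measures how far a source is from maximum entropy:
R = H_max - H(X)

Maximum entropy for 5 symbols: H_max = log_e(5) = 1.6094 nats
Actual entropy: H(X) = 1.5498 nats
Redundancy: R = 1.6094 - 1.5498 = 0.0596 nats

This redundancy represents potential for compression: the source could be compressed by 0.0596 nats per symbol.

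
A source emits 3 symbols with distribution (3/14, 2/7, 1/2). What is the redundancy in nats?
0.0640 nats

Redundancy measures how far a source is from maximum entropy:
R = H_max - H(X)

Maximum entropy for 3 symbols: H_max = log_e(3) = 1.0986 nats
Actual entropy: H(X) = 1.0346 nats
Redundancy: R = 1.0986 - 1.0346 = 0.0640 nats

This redundancy represents potential for compression: the source could be compressed by 0.0640 nats per symbol.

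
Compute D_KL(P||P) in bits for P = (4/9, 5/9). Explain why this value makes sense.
0.0000 bits

KL divergence satisfies the Gibbs inequality: D_KL(P||Q) ≥ 0 for all distributions P, Q.

D_KL(P||Q) = Σ p(x) log(p(x)/q(x))
Each term is p(x) × log_2(p(x)/p(x)) = p(x) × log_2(1) = 0, so the sum is 0.
D_KL(P||Q) = 0.0000 bits

When P = Q, the KL divergence is exactly 0, as there is no 'divergence' between identical distributions.

This non-negativity is a fundamental property: relative entropy cannot be negative because it measures how different Q is from P.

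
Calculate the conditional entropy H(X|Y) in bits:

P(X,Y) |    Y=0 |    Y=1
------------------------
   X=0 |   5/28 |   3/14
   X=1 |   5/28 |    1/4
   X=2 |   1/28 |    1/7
1.4700 bits

Using the chain rule: H(X|Y) = H(X,Y) - H(Y)

First, compute H(X,Y) = 2.4366 bits

Marginal P(Y) = (11/28, 17/28)
H(Y) = 0.9666 bits

H(X|Y) = H(X,Y) - H(Y) = 2.4366 - 0.9666 = 1.4700 bits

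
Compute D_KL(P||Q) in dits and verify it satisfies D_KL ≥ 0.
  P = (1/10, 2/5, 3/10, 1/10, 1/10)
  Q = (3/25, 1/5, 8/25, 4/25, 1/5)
0.0536 dits

KL divergence satisfies the Gibbs inequality: D_KL(P||Q) ≥ 0 for all distributions P, Q.

D_KL(P||Q) = Σ p(x) log(p(x)/q(x))
Term by term:
  x=0: 1/10 × log_10[(1/10)/(3/25)] = -0.0079
  x=1: 2/5 × log_10[(2/5)/(1/5)] = 0.1204
  x=2: 3/10 × log_10[(3/10)/(8/25)] = -0.0084
  x=3: 1/10 × log_10[(1/10)/(4/25)] = -0.0204
  x=4: 1/10 × log_10[(1/10)/(1/5)] = -0.0301
D_KL(P||Q) = 0.0536 dits

D_KL(P||Q) = 0.0536 ≥ 0 ✓

This non-negativity is a fundamental property: relative entropy cannot be negative because it measures how different Q is from P.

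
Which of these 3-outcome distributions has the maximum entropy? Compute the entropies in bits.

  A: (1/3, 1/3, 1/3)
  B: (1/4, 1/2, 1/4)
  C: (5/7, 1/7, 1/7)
A

For a discrete distribution over n outcomes, entropy is maximized by the uniform distribution.

Computing entropies:
H(A) = 1.5850 bits
H(B) = 1.5000 bits
H(C) = 1.1488 bits

The uniform distribution (where all probabilities equal 1/3) achieves the maximum entropy of log_2(3) = 1.5850 bits.

Distribution A has the highest entropy.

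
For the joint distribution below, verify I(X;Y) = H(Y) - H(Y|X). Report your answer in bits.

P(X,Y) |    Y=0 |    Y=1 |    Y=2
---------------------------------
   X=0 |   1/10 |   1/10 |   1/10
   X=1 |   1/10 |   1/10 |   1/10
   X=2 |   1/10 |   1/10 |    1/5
I(X;Y) = 0.0200 bits

Mutual information has multiple equivalent forms:
- I(X;Y) = H(X) - H(X|Y)
- I(X;Y) = H(Y) - H(Y|X)
- I(X;Y) = H(X) + H(Y) - H(X,Y)

Computing all quantities:
H(X) = 1.5710, H(Y) = 1.5710, H(X,Y) = 3.1219
H(X|Y) = 1.5510, H(Y|X) = 1.5510

Verification:
H(X) - H(X|Y) = 1.5710 - 1.5510 = 0.0200
H(Y) - H(Y|X) = 1.5710 - 1.5510 = 0.0200
H(X) + H(Y) - H(X,Y) = 1.5710 + 1.5710 - 3.1219 = 0.0200

All forms give I(X;Y) = 0.0200 bits. ✓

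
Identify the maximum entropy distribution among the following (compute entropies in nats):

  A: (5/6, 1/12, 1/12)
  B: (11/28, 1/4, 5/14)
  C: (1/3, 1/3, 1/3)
C

For a discrete distribution over n outcomes, entropy is maximized by the uniform distribution.

Computing entropies:
H(A) = 0.5661 nats
H(B) = 1.0813 nats
H(C) = 1.0986 nats

The uniform distribution (where all probabilities equal 1/3) achieves the maximum entropy of log_e(3) = 1.0986 nats.

Distribution C has the highest entropy.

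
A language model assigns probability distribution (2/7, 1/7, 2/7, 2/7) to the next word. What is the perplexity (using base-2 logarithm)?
3.8643

Perplexity is 2^H (or exp(H) for natural log).

First, H = -Σ p log p = 1.9502 bits
Perplexity = 2^1.9502 = 3.8643

Interpretation: The model's uncertainty is equivalent to choosing uniformly among 3.9 options.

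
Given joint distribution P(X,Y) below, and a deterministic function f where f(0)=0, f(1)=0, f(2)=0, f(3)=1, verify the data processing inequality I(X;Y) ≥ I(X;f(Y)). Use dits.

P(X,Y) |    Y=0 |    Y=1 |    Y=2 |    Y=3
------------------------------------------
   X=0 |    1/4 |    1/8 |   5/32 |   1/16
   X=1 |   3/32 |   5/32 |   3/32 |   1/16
I(X;Y) = 0.0125, I(X;f(Y)) = 0.0011, inequality holds: 0.0125 ≥ 0.0011

Data Processing Inequality: For any Markov chain X → Y → Z, we have I(X;Y) ≥ I(X;Z).

Here Z = f(Y) is a deterministic function of Y, forming X → Y → Z.

Original I(X;Y) = 0.0125 dits

After applying f:
P(X,Z) where Z=f(Y):
- P(X,Z=0) = P(X,Y=0) + P(X,Y=1) + P(X,Y=2)
- P(X,Z=1) = P(X,Y=3)

I(X;Z) = I(X;f(Y)) = 0.0011 dits

Verification: 0.0125 ≥ 0.0011 ✓

Information cannot be created by processing; the function f can only lose information about X.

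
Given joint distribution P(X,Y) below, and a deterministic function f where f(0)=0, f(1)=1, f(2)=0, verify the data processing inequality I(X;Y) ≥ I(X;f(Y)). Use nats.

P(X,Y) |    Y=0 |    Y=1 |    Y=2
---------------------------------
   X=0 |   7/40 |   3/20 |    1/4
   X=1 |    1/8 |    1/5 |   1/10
I(X;Y) = 0.0297, I(X;f(Y)) = 0.0236, inequality holds: 0.0297 ≥ 0.0236

Data Processing Inequality: For any Markov chain X → Y → Z, we have I(X;Y) ≥ I(X;Z).

Here Z = f(Y) is a deterministic function of Y, forming X → Y → Z.

Original I(X;Y) = 0.0297 nats

After applying f:
P(X,Z) where Z=f(Y):
- P(X,Z=0) = P(X,Y=0) + P(X,Y=2)
- P(X,Z=1) = P(X,Y=1)

I(X;Z) = I(X;f(Y)) = 0.0236 nats

Verification: 0.0297 ≥ 0.0236 ✓

Information cannot be created by processing; the function f can only lose information about X.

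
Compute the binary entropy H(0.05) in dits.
0.0862 dits

The binary entropy function is:
H(p) = -p log(p) - (1-p) log(1-p)

H(0.05) = -0.05 × log_10(0.05) - 0.95 × log_10(0.95)
H(0.05) = 0.0862 dits

Note: Binary entropy is maximized at p=0.5 (H=1 bit) and minimized at p=0 or p=1 (H=0).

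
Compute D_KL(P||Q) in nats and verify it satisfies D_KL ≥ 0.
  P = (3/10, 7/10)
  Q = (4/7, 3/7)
0.1501 nats

KL divergence satisfies the Gibbs inequality: D_KL(P||Q) ≥ 0 for all distributions P, Q.

D_KL(P||Q) = Σ p(x) log(p(x)/q(x))
Term by term:
  x=0: 3/10 × log_e[(3/10)/(4/7)] = -0.1933
  x=1: 7/10 × log_e[(7/10)/(3/7)] = 0.3434
D_KL(P||Q) = 0.1501 nats

D_KL(P||Q) = 0.1501 ≥ 0 ✓

This non-negativity is a fundamental property: relative entropy cannot be negative because it measures how different Q is from P.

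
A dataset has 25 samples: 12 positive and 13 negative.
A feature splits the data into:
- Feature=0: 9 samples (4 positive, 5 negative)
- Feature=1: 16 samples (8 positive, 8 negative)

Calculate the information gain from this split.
0.0021 bits

Information Gain = H(Y) - H(Y|Feature)

Before split:
P(positive) = 12/25 = 0.4800
H(Y) = 0.9988 bits

After split:
Feature=0: H = 0.9911 bits (weight = 9/25)
Feature=1: H = 1.0000 bits (weight = 16/25)
H(Y|Feature) = (9/25)×0.9911 + (16/25)×1.0000 = 0.9968 bits

Information Gain = 0.9988 - 0.9968 = 0.0021 bits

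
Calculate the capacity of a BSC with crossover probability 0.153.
0.3827 bits

For a binary symmetric channel (BSC) with error probability p:
Capacity C = 1 - H(p) bits per symbol

where H(p) = -p log₂(p) - (1-p) log₂(1-p) is the binary entropy function.

H(0.153) = 0.6173 bits
C = 1 - 0.6173 = 0.3827 bits per symbol

This means we can reliably transmit up to 0.3827 bits of information per channel use.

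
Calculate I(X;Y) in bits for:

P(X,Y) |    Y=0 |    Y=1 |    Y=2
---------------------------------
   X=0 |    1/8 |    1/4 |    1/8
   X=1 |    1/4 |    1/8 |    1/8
0.0613 bits

Mutual information: I(X;Y) = H(X) + H(Y) - H(X,Y)

Marginals:
P(X) = (1/2, 1/2), H(X) = 1.0000 bits
P(Y) = (3/8, 3/8, 1/4), H(Y) = 1.5613 bits

Joint entropy: H(X,Y) = 2.5000 bits

I(X;Y) = 1.0000 + 1.5613 - 2.5000 = 0.0613 bits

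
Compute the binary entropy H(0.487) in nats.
0.6928 nats

The binary entropy function is:
H(p) = -p log(p) - (1-p) log(1-p)

H(0.487) = -0.487 × log_e(0.487) - 0.513 × log_e(0.513)
H(0.487) = 0.6928 nats

Note: Binary entropy is maximized at p=0.5 (H=1 bit) and minimized at p=0 or p=1 (H=0).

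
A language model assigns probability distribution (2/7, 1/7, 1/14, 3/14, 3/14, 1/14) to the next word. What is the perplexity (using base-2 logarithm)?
5.3288

Perplexity is 2^H (or exp(H) for natural log).

First, H = -Σ p log p = 2.4138 bits
Perplexity = 2^2.4138 = 5.3288

Interpretation: The model's uncertainty is equivalent to choosing uniformly among 5.3 options.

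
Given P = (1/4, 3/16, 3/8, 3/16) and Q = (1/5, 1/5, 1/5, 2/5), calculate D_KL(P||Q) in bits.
0.1981 bits

KL divergence: D_KL(P||Q) = Σ p(x) log(p(x)/q(x))

Computing term by term:
  x=0: 1/4 × log_2[(1/4)/(1/5)] = 1/4 × 0.3219 = 0.0805
  x=1: 3/16 × log_2[(3/16)/(1/5)] = 3/16 × -0.0931 = -0.0175
  x=2: 3/8 × log_2[(3/8)/(1/5)] = 3/8 × 0.9069 = 0.3401
  x=3: 3/16 × log_2[(3/16)/(2/5)] = 3/16 × -1.0931 = -0.2050

D_KL(P||Q) = 0.1981 bits

Note: KL divergence is always non-negative and equals 0 iff P = Q.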